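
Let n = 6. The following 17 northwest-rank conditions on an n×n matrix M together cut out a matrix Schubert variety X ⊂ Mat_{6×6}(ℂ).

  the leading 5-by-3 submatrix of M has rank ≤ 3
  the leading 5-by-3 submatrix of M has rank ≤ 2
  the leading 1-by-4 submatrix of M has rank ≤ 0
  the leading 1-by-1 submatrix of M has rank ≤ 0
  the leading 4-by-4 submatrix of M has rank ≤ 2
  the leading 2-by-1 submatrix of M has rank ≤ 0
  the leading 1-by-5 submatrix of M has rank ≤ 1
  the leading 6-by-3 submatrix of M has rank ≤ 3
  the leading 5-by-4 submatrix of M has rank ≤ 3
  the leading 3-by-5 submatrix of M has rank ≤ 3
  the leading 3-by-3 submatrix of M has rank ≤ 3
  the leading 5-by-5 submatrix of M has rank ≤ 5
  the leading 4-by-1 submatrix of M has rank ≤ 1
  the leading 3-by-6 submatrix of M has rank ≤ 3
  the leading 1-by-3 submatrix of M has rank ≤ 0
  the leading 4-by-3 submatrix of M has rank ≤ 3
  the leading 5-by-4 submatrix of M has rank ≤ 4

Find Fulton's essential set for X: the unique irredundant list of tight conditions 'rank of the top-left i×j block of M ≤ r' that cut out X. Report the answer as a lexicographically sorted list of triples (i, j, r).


Recovering R(i,j) via the rank-extension bound from the 17 conditions:

  row 1: 0  0  0  0  1  1
  row 2: 0  1  1  1  2  2
  row 3: 1  2  2  2  3  3
  row 4: 1  2  2  2  3  4
  row 5: 1  2  2  3  4  5
  row 6: 1  2  3  4  5  6

so w = (5, 2, 1, 6, 4, 3).

4 SE-corners of the 8-cell Rothe diagram give Ess(w):

[(1, 4, 0), (2, 1, 0), (4, 4, 2), (5, 3, 2)]


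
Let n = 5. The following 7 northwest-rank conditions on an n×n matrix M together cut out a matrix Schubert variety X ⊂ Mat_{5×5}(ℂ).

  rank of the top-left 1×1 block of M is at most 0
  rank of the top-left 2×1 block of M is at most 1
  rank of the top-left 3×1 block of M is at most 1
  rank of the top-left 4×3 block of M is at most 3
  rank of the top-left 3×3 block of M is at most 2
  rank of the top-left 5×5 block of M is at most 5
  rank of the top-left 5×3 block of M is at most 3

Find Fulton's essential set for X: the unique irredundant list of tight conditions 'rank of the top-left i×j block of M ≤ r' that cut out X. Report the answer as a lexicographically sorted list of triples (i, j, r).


The tightest implied rank at each (i,j), from the 7 conditions:

  i=1: 0  1  1  1  1
  i=2: 1  2  2  2  2
  i=3: 1  2  2  3  3
  i=4: 1  2  3  4  4
  i=5: 1  2  3  4  5

giving w = (2, 1, 4, 3, 5) via Δ²R.

Rothe diagram D(w) (2 cells), 2 SE-corners (essential conditions):

[(1, 1, 0), (3, 3, 2)]


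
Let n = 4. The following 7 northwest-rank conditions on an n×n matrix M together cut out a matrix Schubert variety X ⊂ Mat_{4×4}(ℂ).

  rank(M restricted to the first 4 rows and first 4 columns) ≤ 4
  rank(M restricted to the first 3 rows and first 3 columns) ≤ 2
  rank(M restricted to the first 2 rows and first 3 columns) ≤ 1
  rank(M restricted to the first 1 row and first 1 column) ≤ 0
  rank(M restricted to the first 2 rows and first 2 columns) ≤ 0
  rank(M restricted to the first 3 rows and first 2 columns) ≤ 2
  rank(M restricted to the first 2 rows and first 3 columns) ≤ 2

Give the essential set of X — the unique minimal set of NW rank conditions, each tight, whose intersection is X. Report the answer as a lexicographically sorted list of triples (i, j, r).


Computing R[i][j] = min implied NW-rank bound (n=4, 7 conditions):

  row 1: 0 | 0 | 1 | 1
  row 2: 0 | 0 | 1 | 2
  row 3: 1 | 1 | 2 | 3
  row 4: 1 | 2 | 3 | 4

second differences of R give the permutation w = (3, 4, 1, 2).

Fulton essential set (1 of the 4 Rothe cells):

[(2, 2, 0)]


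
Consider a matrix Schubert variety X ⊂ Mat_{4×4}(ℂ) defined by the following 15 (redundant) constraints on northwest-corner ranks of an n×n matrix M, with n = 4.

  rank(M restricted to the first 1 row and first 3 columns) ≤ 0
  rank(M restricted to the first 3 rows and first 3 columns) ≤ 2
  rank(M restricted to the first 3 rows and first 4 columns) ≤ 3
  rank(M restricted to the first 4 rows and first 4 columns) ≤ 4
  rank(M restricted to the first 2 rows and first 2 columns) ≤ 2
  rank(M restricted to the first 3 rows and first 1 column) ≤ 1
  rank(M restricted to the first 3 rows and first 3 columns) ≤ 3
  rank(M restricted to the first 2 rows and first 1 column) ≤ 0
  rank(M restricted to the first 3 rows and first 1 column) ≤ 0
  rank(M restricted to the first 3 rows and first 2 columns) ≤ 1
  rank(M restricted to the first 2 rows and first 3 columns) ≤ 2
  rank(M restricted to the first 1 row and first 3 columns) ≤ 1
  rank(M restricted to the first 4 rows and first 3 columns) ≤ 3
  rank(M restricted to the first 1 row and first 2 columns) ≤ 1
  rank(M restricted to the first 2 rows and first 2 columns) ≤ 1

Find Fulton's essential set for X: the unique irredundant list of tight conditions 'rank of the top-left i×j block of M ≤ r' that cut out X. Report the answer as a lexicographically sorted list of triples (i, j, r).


The tightest implied rank at each (i,j), from the 15 conditions:

  R[1]: 0  0  0  1
  R[2]: 0  1  1  2
  R[3]: 0  1  2  3
  R[4]: 1  2  3  4

the unique w with this rank table is (4, 2, 3, 1).

2 SE-corners of the 5-cell Rothe diagram give Ess(w):

[(1, 3, 0), (3, 1, 0)]


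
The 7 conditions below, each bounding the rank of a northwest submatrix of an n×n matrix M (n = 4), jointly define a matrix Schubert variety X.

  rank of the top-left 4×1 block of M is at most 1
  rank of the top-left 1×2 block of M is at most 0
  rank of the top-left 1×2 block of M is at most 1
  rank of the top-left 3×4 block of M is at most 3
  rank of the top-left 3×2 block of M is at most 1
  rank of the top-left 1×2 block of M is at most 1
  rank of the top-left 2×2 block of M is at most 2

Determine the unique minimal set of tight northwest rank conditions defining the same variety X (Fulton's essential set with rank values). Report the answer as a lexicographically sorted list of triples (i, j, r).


Propagating the 7 rank bounds to every northwest block:

  i=1: 0, 0, 1, 1
  i=2: 1, 1, 2, 2
  i=3: 1, 1, 2, 3
  i=4: 1, 2, 3, 4

reading off 1-entries of Δ²R: w = (3, 1, 4, 2).

|D(w)|=3, |Ess(w)|=2:

[(1, 2, 0), (3, 2, 1)]


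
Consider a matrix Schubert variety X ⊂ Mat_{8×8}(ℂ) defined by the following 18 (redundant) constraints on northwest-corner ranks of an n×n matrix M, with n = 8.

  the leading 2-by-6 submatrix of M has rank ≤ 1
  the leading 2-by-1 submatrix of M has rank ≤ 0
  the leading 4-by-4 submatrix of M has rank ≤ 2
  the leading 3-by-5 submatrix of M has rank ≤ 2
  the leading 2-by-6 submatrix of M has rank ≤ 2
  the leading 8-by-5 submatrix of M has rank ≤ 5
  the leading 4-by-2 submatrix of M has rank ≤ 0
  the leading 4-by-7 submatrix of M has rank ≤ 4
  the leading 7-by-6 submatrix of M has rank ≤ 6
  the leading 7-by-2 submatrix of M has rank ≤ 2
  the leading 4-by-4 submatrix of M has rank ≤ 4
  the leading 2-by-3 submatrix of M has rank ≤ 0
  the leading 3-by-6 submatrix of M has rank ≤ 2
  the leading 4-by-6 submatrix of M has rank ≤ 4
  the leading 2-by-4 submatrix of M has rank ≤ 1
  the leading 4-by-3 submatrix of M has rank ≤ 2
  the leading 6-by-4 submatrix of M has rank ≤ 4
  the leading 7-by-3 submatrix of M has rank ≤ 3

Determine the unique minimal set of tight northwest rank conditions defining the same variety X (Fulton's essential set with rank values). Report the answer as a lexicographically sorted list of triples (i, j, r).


Rank table r_w(8×8) implied by the 18 constraints:

  row 1: 0, 0, 0, 1, 1, 1, 1, 1
  row 2: 0, 0, 0, 1, 1, 1, 2, 2
  row 3: 0, 0, 1, 2, 2, 2, 3, 3
  row 4: 0, 0, 1, 2, 3, 3, 4, 4
  row 5: 1, 1, 2, 3, 4, 4, 5, 5
  row 6: 1, 2, 3, 4, 5, 5, 6, 6
  row 7: 1, 2, 3, 4, 5, 6, 7, 7
  row 8: 1, 2, 3, 4, 5, 6, 7, 8

giving w = (4, 7, 3, 5, 1, 2, 6, 8) via Δ²R.

|D(w)|=12, |Ess(w)|=3:

[(2, 3, 0), (2, 6, 1), (4, 2, 0)]


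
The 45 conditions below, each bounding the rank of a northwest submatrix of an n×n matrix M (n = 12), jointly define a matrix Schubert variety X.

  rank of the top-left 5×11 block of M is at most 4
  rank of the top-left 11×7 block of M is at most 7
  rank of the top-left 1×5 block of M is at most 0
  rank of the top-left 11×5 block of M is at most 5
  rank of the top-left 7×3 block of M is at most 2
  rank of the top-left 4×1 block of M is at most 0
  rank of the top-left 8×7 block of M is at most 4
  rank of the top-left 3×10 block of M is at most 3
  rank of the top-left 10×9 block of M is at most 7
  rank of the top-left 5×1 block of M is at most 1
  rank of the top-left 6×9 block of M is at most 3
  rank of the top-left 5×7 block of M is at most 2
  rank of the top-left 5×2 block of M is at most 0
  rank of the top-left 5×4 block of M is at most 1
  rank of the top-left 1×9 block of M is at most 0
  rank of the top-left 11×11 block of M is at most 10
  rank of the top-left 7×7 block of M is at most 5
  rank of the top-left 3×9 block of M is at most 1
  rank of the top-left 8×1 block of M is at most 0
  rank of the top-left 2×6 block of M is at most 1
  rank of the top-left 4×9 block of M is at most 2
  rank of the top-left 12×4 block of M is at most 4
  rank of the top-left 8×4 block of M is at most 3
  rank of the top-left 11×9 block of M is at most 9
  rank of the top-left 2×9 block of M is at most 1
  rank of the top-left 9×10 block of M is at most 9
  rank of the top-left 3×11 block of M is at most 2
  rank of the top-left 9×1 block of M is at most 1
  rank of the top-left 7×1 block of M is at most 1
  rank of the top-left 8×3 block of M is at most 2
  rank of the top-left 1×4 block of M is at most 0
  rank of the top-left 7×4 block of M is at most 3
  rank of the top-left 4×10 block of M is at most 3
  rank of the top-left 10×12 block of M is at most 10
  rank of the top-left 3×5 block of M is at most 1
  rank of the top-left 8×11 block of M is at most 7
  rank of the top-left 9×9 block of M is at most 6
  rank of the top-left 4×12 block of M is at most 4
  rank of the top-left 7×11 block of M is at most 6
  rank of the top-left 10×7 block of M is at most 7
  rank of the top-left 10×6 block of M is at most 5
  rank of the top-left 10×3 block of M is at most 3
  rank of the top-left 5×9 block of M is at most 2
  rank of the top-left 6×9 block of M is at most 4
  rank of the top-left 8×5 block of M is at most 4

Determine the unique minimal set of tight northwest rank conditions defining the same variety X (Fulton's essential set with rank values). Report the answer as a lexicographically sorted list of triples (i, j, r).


Computing R[i][j] = min implied NW-rank bound (n=12, 45 conditions):

  R[1]: 0, 0, 0, 0, 0, 0, 0, 0, 0, 1, 1, 1
  R[2]: 0, 0, 1, 1, 1, 1, 1, 1, 1, 2, 2, 2
  R[3]: 0, 0, 1, 1, 1, 1, 1, 1, 1, 2, 2, 3
  R[4]: 0, 0, 1, 1, 2, 2, 2, 2, 2, 3, 3, 4
  R[5]: 0, 0, 1, 1, 2, 2, 2, 2, 2, 3, 4, 5
  R[6]: 0, 1, 2, 2, 3, 3, 3, 3, 3, 4, 5, 6
  R[7]: 0, 1, 2, 3, 4, 4, 4, 4, 4, 5, 6, 7
  R[8]: 0, 1, 2, 3, 4, 4, 4, 5, 5, 6, 7, 8
  R[9]: 1, 2, 3, 4, 5, 5, 5, 6, 6, 7, 8, 9
  R[10]: 1, 2, 3, 4, 5, 5, 6, 7, 7, 8, 9, 10
  R[11]: 1, 2, 3, 4, 5, 6, 7, 8, 8, 9, 10, 11
  R[12]: 1, 2, 3, 4, 5, 6, 7, 8, 9, 10, 11, 12

giving w = (10, 3, 12, 5, 11, 2, 4, 8, 1, 7, 6, 9) via Δ²R.

ℓ(w)=36; the 9 essential cells (i,j,r):

[(1, 9, 0), (3, 9, 1), (3, 11, 2), (5, 2, 0), (5, 4, 1), (5, 9, 2), (8, 1, 0), (8, 7, 4), (10, 6, 5)]


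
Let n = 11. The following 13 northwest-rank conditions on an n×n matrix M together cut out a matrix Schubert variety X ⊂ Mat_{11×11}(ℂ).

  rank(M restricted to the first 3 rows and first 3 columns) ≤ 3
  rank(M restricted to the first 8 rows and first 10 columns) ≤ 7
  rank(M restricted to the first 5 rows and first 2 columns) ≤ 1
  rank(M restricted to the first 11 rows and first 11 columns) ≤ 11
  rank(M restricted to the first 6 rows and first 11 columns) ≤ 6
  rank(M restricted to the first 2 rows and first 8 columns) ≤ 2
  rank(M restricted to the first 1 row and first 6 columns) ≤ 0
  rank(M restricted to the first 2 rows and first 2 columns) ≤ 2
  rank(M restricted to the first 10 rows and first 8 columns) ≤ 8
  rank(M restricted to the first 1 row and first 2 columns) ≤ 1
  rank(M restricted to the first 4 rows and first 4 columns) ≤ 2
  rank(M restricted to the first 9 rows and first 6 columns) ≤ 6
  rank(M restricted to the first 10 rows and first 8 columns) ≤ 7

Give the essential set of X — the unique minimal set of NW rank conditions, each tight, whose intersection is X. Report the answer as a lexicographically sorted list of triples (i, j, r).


Rank table r_w(11×11) implied by the 13 constraints:

  i=1: 0, 0, 0, 0, 0, 0, 1, 1, 1, 1, 1
  i=2: 1, 1, 1, 1, 1, 1, 2, 2, 2, 2, 2
  i=3: 1, 1, 2, 2, 2, 2, 3, 3, 3, 3, 3
  i=4: 1, 1, 2, 2, 3, 3, 4, 4, 4, 4, 4
  i=5: 1, 1, 2, 3, 4, 4, 5, 5, 5, 5, 5
  i=6: 1, 2, 3, 4, 5, 5, 6, 6, 6, 6, 6
  i=7: 1, 2, 3, 4, 5, 6, 7, 7, 7, 7, 7
  i=8: 1, 2, 3, 4, 5, 6, 7, 7, 7, 7, 8
  i=9: 1, 2, 3, 4, 5, 6, 7, 7, 8, 8, 9
  i=10: 1, 2, 3, 4, 5, 6, 7, 7, 8, 9, 10
  i=11: 1, 2, 3, 4, 5, 6, 7, 8, 9, 10, 11

second differences of R give the permutation w = (7, 1, 3, 5, 4, 2, 6, 11, 9, 10, 8).

ℓ(w)=15; the 5 essential cells (i,j,r):

[(1, 6, 0), (4, 4, 2), (5, 2, 1), (8, 10, 7), (10, 8, 7)]


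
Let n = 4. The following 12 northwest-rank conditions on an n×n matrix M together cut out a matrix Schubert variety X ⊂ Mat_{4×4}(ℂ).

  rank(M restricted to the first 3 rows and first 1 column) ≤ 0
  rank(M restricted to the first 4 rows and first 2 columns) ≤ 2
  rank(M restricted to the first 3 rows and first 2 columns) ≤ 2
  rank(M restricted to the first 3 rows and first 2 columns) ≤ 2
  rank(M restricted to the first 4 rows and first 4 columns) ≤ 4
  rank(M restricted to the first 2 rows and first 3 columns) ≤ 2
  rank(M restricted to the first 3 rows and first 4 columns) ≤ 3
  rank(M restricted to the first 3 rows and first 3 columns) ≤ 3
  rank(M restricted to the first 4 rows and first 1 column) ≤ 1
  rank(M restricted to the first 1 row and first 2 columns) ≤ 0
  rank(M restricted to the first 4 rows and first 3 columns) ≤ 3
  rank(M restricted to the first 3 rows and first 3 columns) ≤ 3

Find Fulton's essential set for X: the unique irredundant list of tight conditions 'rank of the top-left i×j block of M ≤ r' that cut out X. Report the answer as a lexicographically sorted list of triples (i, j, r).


The tightest implied rank at each (i,j), from the 12 conditions:

  i=1: 0 0 1 1
  i=2: 0 1 2 2
  i=3: 0 1 2 3
  i=4: 1 2 3 4

so w = (3, 2, 4, 1).

Fulton essential set (2 of the 4 Rothe cells):

[(1, 2, 0), (3, 1, 0)]


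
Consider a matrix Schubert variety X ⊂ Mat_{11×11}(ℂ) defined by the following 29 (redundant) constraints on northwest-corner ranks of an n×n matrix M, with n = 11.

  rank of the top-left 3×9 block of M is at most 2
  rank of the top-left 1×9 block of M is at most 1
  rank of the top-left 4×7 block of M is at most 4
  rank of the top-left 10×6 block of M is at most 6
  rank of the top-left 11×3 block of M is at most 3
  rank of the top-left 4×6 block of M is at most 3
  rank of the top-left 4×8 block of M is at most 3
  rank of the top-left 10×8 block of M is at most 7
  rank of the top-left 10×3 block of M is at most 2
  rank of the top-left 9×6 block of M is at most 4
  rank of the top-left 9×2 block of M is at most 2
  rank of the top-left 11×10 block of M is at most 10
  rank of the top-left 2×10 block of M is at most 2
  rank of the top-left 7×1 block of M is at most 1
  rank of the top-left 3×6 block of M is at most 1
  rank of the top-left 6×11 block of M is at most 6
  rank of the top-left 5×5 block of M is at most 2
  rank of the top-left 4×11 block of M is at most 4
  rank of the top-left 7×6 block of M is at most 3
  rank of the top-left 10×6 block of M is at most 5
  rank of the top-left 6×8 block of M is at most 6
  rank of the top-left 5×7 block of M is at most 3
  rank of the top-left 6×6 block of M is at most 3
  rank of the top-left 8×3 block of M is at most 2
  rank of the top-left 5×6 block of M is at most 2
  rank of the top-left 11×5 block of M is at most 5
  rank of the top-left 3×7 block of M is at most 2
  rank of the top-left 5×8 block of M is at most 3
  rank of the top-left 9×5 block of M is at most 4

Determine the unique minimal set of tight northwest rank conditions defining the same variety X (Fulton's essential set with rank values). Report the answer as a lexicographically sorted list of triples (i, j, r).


Recovering R(i,j) via the rank-extension bound from the 29 conditions:

  i=1: 1  1  1  1  1  1  1  1  1  1  1
  i=2: 1  1  1  1  1  1  2  2  2  2  2
  i=3: 1  1  1  1  1  1  2  2  2  3  3
  i=4: 1  2  2  2  2  2  3  3  3  4  4
  i=5: 1  2  2  2  2  2  3  3  4  5  5
  i=6: 1  2  2  3  3  3  4  4  5  6  6
  i=7: 1  2  2  3  3  3  4  5  6  7  7
  i=8: 1  2  2  3  4  4  5  6  7  8  8
  i=9: 1  2  2  3  4  4  5  6  7  8  9
  i=10: 1  2  2  3  4  5  6  7  8  9  10
  i=11: 1  2  3  4  5  6  7  8  9  10  11

so w = (1, 7, 10, 2, 9, 4, 8, 5, 11, 6, 3).

ℓ(w)=25; the 7 essential cells (i,j,r):

[(3, 6, 1), (3, 9, 2), (5, 6, 2), (5, 8, 3), (7, 6, 3), (9, 6, 4), (10, 3, 2)]


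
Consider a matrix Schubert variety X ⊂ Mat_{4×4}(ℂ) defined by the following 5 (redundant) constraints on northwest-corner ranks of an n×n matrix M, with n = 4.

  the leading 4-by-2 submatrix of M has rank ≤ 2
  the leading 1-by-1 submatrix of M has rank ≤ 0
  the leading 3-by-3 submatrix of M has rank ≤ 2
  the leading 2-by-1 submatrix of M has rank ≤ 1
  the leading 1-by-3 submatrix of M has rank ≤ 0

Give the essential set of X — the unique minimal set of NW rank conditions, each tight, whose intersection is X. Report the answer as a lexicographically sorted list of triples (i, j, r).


Rank table r_w(4×4) implied by the 5 constraints:

  row 1: 0  0  0  1
  row 2: 1  1  1  2
  row 3: 1  2  2  3
  row 4: 1  2  3  4

reading off 1-entries of Δ²R: w = (4, 1, 2, 3).

1 SE-corner of the 3-cell Rothe diagram gives Ess(w):

[(1, 3, 0)]


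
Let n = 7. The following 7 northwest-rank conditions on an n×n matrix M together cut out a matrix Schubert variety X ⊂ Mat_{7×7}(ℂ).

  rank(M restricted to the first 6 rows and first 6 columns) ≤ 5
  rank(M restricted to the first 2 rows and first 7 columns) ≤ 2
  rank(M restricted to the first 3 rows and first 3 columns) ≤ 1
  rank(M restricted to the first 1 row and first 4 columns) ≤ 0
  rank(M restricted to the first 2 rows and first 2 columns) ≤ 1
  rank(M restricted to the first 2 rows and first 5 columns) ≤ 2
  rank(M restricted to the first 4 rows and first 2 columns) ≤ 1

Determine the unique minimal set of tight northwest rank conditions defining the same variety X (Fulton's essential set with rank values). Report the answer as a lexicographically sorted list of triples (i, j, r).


Computing R[i][j] = min implied NW-rank bound (n=7, 7 conditions):

  R[1]: 0  0  0  0  1  1  1
  R[2]: 1  1  1  1  2  2  2
  R[3]: 1  1  1  2  3  3  3
  R[4]: 1  1  2  3  4  4  4
  R[5]: 1  2  3  4  5  5  5
  R[6]: 1  2  3  4  5  5  6
  R[7]: 1  2  3  4  5  6  7

the unique w with this rank table is (5, 1, 4, 3, 2, 7, 6).

Fulton essential set (4 of the 8 Rothe cells):

[(1, 4, 0), (3, 3, 1), (4, 2, 1), (6, 6, 5)]


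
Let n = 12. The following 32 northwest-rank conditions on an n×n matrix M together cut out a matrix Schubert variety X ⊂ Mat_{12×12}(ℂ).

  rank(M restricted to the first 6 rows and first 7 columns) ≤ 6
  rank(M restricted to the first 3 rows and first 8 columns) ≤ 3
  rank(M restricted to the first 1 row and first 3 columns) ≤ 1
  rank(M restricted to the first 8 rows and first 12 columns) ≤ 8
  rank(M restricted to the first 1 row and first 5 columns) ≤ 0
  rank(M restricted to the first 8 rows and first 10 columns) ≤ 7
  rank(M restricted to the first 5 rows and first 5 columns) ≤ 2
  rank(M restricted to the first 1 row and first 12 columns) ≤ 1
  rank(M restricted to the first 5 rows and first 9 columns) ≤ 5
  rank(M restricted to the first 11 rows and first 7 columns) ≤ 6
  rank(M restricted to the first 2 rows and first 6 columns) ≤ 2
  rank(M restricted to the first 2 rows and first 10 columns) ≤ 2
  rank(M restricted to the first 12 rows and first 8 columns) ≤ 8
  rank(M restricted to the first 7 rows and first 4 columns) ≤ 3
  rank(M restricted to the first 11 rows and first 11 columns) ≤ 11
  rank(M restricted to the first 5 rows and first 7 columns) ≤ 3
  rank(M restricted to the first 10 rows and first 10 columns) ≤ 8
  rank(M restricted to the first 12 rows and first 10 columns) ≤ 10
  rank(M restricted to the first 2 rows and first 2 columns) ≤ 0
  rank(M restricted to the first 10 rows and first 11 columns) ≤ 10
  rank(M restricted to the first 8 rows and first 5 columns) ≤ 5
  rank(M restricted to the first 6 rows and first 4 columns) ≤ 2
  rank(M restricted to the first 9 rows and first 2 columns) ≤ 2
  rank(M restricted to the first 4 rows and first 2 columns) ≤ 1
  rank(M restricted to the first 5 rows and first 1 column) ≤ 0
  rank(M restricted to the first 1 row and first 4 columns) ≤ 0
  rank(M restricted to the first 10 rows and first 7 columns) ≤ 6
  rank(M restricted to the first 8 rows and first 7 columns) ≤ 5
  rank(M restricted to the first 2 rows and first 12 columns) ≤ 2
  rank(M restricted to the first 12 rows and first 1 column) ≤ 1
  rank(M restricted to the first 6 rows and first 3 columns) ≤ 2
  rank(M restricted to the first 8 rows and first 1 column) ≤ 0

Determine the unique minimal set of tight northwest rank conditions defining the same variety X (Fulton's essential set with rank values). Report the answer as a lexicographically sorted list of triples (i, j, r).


Computing R[i][j] = min implied NW-rank bound (n=12, 32 conditions):

  R[1]: 0 | 0 | 0 | 0 | 0 | 1 | 1 | 1 | 1 | 1 | 1 | 1
  R[2]: 0 | 0 | 1 | 1 | 1 | 2 | 2 | 2 | 2 | 2 | 2 | 2
  R[3]: 0 | 1 | 2 | 2 | 2 | 3 | 3 | 3 | 3 | 3 | 3 | 3
  R[4]: 0 | 1 | 2 | 2 | 2 | 3 | 3 | 4 | 4 | 4 | 4 | 4
  R[5]: 0 | 1 | 2 | 2 | 2 | 3 | 3 | 4 | 5 | 5 | 5 | 5
  R[6]: 0 | 1 | 2 | 2 | 3 | 4 | 4 | 5 | 6 | 6 | 6 | 6
  R[7]: 0 | 1 | 2 | 3 | 4 | 5 | 5 | 6 | 7 | 7 | 7 | 7
  R[8]: 0 | 1 | 2 | 3 | 4 | 5 | 5 | 6 | 7 | 7 | 8 | 8
  R[9]: 1 | 2 | 3 | 4 | 5 | 6 | 6 | 7 | 8 | 8 | 9 | 9
  R[10]: 1 | 2 | 3 | 4 | 5 | 6 | 6 | 7 | 8 | 8 | 9 | 10
  R[11]: 1 | 2 | 3 | 4 | 5 | 6 | 6 | 7 | 8 | 9 | 10 | 11
  R[12]: 1 | 2 | 3 | 4 | 5 | 6 | 7 | 8 | 9 | 10 | 11 | 12

giving w = (6, 3, 2, 8, 9, 5, 4, 11, 1, 12, 10, 7) via Δ²R.

ℓ(w)=25; the 10 essential cells (i,j,r):

[(1, 5, 0), (2, 2, 0), (5, 5, 2), (5, 7, 3), (6, 4, 2), (8, 1, 0), (8, 7, 5), (8, 10, 7), (10, 10, 8), (11, 7, 6)]


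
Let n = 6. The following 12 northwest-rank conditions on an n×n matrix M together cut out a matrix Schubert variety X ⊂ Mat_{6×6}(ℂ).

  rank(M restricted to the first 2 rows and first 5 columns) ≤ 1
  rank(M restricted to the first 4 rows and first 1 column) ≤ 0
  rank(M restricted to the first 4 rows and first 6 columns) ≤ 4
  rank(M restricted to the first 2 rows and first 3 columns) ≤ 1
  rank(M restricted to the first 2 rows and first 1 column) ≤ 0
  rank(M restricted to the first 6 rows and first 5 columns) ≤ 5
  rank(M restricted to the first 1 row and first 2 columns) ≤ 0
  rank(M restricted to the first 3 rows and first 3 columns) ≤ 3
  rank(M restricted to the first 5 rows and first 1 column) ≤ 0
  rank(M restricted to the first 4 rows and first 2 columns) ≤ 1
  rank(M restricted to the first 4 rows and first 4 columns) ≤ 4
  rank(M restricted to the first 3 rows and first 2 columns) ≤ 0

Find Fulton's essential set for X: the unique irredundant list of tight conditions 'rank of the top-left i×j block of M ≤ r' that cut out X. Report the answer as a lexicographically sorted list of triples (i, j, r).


Recovering R(i,j) via the rank-extension bound from the 12 conditions:

  i=1: 0 | 0 | 1 | 1 | 1 | 1
  i=2: 0 | 0 | 1 | 1 | 1 | 2
  i=3: 0 | 0 | 1 | 2 | 2 | 3
  i=4: 0 | 1 | 2 | 3 | 3 | 4
  i=5: 0 | 1 | 2 | 3 | 4 | 5
  i=6: 1 | 2 | 3 | 4 | 5 | 6

hence w(1..6) = (3, 6, 4, 2, 5, 1).

ℓ(w)=10; the 3 essential cells (i,j,r):

[(2, 5, 1), (3, 2, 0), (5, 1, 0)]


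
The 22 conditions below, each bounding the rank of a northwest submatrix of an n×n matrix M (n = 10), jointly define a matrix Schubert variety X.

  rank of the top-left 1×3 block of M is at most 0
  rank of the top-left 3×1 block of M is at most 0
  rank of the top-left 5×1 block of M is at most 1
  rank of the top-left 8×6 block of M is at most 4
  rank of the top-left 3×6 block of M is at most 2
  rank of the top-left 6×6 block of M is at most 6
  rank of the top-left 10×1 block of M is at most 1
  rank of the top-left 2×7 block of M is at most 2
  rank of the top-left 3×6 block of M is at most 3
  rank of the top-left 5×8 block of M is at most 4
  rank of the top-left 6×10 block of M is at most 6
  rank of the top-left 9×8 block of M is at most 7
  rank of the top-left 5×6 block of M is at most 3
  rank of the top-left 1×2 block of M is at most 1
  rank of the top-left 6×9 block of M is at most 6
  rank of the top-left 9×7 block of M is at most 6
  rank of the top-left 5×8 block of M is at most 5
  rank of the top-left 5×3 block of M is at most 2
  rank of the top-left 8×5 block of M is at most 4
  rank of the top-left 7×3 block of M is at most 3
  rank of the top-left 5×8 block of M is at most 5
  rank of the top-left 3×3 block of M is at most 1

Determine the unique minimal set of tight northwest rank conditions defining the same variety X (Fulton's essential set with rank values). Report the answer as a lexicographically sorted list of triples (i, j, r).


Reconstructing r_w from the 22 given conditions:

  0 0 0 1 1 1 1 1 1 1
  0 1 1 2 2 2 2 2 2 2
  0 1 1 2 2 2 3 3 3 3
  1 2 2 3 3 3 4 4 4 4
  1 2 2 3 3 3 4 4 5 5
  1 2 3 4 4 4 5 5 6 6
  1 2 3 4 4 4 5 6 7 7
  1 2 3 4 4 4 5 6 7 8
  1 2 3 4 5 5 6 7 8 9
  1 2 3 4 5 6 7 8 9 10

reading off 1-entries of Δ²R: w = (4, 2, 7, 1, 9, 3, 8, 10, 5, 6).

D(w) has 16 cells with 8 SE-corners; essential set:

[(1, 3, 0), (3, 1, 0), (3, 3, 1), (3, 6, 2), (5, 3, 2), (5, 6, 3), (5, 8, 4), (8, 6, 4)]


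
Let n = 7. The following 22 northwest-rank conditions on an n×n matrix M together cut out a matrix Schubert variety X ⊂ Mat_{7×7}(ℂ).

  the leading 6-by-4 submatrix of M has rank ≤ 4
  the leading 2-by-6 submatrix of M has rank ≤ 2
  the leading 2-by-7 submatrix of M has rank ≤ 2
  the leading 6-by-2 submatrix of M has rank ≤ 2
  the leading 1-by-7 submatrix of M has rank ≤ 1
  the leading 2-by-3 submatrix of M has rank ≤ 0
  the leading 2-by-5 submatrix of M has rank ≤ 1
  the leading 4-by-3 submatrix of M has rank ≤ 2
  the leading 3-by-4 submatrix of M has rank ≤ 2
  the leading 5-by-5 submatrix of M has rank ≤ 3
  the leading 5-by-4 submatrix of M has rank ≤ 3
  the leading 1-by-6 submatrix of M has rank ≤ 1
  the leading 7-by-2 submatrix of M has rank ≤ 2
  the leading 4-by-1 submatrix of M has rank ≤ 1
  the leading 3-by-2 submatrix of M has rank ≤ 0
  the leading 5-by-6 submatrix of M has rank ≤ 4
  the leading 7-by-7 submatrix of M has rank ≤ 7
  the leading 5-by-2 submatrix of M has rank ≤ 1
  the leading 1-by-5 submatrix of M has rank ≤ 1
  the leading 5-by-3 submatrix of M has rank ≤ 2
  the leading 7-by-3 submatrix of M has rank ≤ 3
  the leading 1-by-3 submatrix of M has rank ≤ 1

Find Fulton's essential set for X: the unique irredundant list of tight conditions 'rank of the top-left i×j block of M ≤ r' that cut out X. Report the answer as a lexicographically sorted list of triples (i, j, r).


Computing R[i][j] = min implied NW-rank bound (n=7, 22 conditions):

  row 1: 0  0  0  1  1  1  1
  row 2: 0  0  0  1  1  2  2
  row 3: 0  0  1  2  2  3  3
  row 4: 1  1  2  3  3  4  4
  row 5: 1  1  2  3  3  4  5
  row 6: 1  2  3  4  4  5  6
  row 7: 1  2  3  4  5  6  7

so w = (4, 6, 3, 1, 7, 2, 5).

Rothe diagram D(w) (11 cells), 5 SE-corners (essential conditions):

[(2, 3, 0), (2, 5, 1), (3, 2, 0), (5, 2, 1), (5, 5, 3)]


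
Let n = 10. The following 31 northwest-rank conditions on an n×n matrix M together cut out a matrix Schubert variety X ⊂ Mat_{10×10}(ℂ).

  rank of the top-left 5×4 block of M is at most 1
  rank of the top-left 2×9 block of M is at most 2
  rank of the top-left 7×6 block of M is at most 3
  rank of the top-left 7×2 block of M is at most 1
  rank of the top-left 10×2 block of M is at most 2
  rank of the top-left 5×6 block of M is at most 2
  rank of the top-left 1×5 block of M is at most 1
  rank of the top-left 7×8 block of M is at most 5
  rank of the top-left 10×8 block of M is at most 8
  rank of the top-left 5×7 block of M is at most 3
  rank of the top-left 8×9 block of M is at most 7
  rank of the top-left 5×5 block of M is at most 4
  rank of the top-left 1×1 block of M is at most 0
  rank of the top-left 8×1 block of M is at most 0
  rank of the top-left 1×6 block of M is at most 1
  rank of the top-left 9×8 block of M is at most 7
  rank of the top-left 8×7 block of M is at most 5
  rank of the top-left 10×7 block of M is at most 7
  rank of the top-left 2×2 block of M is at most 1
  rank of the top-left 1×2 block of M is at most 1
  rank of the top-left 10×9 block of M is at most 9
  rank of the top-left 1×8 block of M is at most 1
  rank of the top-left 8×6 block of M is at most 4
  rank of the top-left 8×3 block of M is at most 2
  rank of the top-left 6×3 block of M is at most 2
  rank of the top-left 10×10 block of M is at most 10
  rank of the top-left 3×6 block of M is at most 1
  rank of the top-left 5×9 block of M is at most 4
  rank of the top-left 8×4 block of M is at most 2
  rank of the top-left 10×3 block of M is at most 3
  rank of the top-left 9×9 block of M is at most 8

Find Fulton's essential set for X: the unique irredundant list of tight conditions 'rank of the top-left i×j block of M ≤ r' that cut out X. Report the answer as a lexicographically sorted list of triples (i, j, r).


Computing R[i][j] = min implied NW-rank bound (n=10, 31 conditions):

  i=1: 0 | 1 | 1 | 1 | 1 | 1 | 1 | 1 | 1 | 1
  i=2: 0 | 1 | 1 | 1 | 1 | 1 | 2 | 2 | 2 | 2
  i=3: 0 | 1 | 1 | 1 | 1 | 1 | 2 | 3 | 3 | 3
  i=4: 0 | 1 | 1 | 1 | 2 | 2 | 3 | 4 | 4 | 4
  i=5: 0 | 1 | 1 | 1 | 2 | 2 | 3 | 4 | 4 | 5
  i=6: 0 | 1 | 2 | 2 | 3 | 3 | 4 | 5 | 5 | 6
  i=7: 0 | 1 | 2 | 2 | 3 | 3 | 4 | 5 | 6 | 7
  i=8: 0 | 1 | 2 | 2 | 3 | 4 | 5 | 6 | 7 | 8
  i=9: 1 | 2 | 3 | 3 | 4 | 5 | 6 | 7 | 8 | 9
  i=10: 1 | 2 | 3 | 4 | 5 | 6 | 7 | 8 | 9 | 10

giving w = (2, 7, 8, 5, 10, 3, 9, 6, 1, 4) via Δ²R.

D(w) has 25 cells with 7 SE-corners; essential set:

[(3, 6, 1), (5, 4, 1), (5, 6, 2), (5, 9, 4), (7, 6, 3), (8, 1, 0), (8, 4, 2)]


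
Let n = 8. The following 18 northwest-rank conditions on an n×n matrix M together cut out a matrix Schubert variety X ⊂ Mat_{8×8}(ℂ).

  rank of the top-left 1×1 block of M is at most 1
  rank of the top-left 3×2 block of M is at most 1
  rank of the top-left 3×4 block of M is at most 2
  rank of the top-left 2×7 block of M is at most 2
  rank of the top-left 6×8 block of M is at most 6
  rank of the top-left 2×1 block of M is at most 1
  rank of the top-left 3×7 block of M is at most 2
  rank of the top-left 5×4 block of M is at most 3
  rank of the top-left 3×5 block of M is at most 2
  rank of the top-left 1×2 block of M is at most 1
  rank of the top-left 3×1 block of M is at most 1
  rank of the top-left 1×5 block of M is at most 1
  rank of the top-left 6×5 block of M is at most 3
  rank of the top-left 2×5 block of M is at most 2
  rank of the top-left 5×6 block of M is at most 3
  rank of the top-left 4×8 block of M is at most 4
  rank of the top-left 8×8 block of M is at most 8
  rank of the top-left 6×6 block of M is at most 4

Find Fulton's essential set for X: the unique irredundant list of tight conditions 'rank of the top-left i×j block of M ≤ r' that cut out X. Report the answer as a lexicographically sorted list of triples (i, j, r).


The tightest implied rank at each (i,j), from the 18 conditions:

  row 1: 1 1 1 1 1 1 1 1
  row 2: 1 1 2 2 2 2 2 2
  row 3: 1 1 2 2 2 2 2 3
  row 4: 1 2 3 3 3 3 3 4
  row 5: 1 2 3 3 3 3 4 5
  row 6: 1 2 3 3 3 4 5 6
  row 7: 1 2 3 4 4 5 6 7
  row 8: 1 2 3 4 5 6 7 8

second differences of R give the permutation w = (1, 3, 8, 2, 7, 6, 4, 5).

ℓ(w)=11; the 4 essential cells (i,j,r):

[(3, 2, 1), (3, 7, 2), (5, 6, 3), (6, 5, 3)]


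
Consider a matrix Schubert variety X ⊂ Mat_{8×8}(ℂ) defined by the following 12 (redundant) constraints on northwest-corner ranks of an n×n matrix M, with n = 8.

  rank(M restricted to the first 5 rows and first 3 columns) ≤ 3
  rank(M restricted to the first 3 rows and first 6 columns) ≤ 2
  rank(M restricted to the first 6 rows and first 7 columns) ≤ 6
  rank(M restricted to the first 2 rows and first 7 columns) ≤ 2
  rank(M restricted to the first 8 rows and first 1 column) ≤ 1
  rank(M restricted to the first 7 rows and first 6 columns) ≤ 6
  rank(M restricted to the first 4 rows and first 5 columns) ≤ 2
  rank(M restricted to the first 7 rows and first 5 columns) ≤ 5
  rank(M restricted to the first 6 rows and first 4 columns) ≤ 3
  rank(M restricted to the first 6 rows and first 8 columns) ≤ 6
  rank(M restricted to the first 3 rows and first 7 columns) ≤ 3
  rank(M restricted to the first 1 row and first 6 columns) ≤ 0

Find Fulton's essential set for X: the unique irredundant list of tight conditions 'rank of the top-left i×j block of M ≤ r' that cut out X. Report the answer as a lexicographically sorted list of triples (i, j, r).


The tightest implied rank at each (i,j), from the 12 conditions:

  0 | 0 | 0 | 0 | 0 | 0 | 1 | 1
  1 | 1 | 1 | 1 | 1 | 1 | 2 | 2
  1 | 2 | 2 | 2 | 2 | 2 | 3 | 3
  1 | 2 | 2 | 2 | 2 | 3 | 4 | 4
  1 | 2 | 3 | 3 | 3 | 4 | 5 | 5
  1 | 2 | 3 | 3 | 4 | 5 | 6 | 6
  1 | 2 | 3 | 4 | 5 | 6 | 7 | 7
  1 | 2 | 3 | 4 | 5 | 6 | 7 | 8

the unique w with this rank table is (7, 1, 2, 6, 3, 5, 4, 8).

|D(w)|=10, |Ess(w)|=3:

[(1, 6, 0), (4, 5, 2), (6, 4, 3)]


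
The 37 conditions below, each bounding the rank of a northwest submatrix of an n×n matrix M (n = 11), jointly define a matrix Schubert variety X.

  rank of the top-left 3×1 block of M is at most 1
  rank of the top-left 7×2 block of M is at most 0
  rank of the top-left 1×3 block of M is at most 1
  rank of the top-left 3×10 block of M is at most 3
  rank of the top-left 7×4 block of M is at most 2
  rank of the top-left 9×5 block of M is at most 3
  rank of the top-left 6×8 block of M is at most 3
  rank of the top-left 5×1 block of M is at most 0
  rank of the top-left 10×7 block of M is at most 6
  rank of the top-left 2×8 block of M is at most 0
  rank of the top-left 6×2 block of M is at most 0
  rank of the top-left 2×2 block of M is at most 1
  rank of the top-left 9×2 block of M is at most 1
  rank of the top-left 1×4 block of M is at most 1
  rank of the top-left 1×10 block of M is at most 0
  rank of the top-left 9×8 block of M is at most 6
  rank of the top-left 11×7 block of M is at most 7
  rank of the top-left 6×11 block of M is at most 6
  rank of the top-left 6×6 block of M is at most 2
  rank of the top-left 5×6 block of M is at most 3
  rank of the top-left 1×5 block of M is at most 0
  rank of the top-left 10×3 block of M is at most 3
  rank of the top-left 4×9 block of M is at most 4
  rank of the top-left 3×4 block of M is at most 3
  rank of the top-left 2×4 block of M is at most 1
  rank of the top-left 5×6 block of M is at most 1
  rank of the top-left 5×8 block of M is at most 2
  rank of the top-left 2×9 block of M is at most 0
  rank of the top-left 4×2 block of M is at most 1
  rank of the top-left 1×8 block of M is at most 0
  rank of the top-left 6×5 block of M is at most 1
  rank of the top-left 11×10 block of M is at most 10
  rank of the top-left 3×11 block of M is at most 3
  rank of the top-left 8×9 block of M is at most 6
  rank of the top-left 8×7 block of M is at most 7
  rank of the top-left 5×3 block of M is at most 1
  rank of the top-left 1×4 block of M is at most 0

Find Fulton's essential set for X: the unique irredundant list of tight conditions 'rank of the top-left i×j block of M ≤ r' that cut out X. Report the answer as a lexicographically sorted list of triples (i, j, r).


The tightest implied rank at each (i,j), from the 37 conditions:

  0  0  0  0  0  0  0  0  0  0  1
  0  0  0  0  0  0  0  0  0  1  2
  0  0  1  1  1  1  1  1  1  2  3
  0  0  1  1  1  1  2  2  2  3  4
  0  0  1  1  1  1  2  2  3  4  5
  0  0  1  1  1  2  3  3  4  5  6
  0  0  1  2  2  3  4  4  5  6  7
  1  1  2  3  3  4  5  5  6  7  8
  1  1  2  3  3  4  5  6  7  8  9
  1  2  3  4  4  5  6  7  8  9  10
  1  2  3  4  5  6  7  8  9  10  11

the unique w with this rank table is (11, 10, 3, 7, 9, 6, 4, 1, 8, 2, 5).

D(w) has 40 cells with 8 SE-corners; essential set:

[(1, 10, 0), (2, 9, 0), (5, 6, 1), (5, 8, 2), (6, 5, 1), (7, 2, 0), (9, 2, 1), (9, 5, 3)]


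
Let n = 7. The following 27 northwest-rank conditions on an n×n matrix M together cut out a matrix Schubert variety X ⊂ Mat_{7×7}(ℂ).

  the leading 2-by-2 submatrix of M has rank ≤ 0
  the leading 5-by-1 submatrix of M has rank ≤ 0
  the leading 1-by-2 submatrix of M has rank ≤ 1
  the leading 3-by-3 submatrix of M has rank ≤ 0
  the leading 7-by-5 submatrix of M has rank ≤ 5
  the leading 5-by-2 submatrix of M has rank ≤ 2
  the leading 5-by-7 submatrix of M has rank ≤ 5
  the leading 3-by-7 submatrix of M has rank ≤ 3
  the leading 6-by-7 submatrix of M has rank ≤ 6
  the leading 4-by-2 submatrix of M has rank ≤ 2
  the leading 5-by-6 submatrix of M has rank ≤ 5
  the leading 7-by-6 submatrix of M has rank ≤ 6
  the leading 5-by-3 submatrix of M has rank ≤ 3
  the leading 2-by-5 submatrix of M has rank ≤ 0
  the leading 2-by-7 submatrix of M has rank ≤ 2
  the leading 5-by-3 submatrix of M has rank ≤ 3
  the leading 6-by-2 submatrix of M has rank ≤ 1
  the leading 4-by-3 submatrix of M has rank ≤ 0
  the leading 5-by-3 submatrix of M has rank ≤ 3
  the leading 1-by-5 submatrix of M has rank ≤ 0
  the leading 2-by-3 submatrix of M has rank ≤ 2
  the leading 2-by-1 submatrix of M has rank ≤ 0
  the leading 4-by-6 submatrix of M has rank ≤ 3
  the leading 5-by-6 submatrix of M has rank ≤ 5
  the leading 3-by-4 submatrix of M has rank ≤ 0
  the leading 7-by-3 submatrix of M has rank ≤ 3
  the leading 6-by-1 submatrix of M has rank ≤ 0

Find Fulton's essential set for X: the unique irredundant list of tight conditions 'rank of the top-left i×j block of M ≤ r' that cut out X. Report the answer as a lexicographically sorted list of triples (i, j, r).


The tightest implied rank at each (i,j), from the 27 conditions:

  row 1: 0  0  0  0  0  1  1
  row 2: 0  0  0  0  0  1  2
  row 3: 0  0  0  0  1  2  3
  row 4: 0  0  0  1  2  3  4
  row 5: 0  1  1  2  3  4  5
  row 6: 0  1  2  3  4  5  6
  row 7: 1  2  3  4  5  6  7

hence w(1..7) = (6, 7, 5, 4, 2, 3, 1).

Rothe diagram D(w) (19 cells), 4 SE-corners (essential conditions):

[(2, 5, 0), (3, 4, 0), (4, 3, 0), (6, 1, 0)]


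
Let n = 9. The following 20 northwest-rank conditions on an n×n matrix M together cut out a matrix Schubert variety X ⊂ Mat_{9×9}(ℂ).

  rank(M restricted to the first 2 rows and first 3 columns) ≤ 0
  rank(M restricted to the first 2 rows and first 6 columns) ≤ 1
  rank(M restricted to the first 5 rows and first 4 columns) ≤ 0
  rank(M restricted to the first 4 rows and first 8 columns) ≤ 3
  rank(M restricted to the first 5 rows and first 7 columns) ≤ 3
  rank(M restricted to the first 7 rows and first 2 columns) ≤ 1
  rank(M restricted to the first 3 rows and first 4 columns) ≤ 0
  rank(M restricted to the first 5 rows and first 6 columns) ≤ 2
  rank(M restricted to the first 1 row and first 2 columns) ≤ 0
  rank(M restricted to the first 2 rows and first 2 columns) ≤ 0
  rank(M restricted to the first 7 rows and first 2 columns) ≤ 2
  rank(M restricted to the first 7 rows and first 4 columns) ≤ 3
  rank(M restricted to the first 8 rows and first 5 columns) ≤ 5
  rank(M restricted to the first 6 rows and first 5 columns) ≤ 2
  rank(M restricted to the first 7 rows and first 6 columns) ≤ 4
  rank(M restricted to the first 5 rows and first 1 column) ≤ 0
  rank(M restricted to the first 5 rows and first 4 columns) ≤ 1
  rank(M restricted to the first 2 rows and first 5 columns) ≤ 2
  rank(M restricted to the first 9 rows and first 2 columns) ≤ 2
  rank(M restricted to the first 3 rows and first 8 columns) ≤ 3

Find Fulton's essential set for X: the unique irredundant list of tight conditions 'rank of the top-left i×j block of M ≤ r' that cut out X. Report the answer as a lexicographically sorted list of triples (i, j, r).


Reconstructing r_w from the 20 given conditions:

  0, 0, 0, 0, 1, 1, 1, 1, 1
  0, 0, 0, 0, 1, 1, 2, 2, 2
  0, 0, 0, 0, 1, 2, 3, 3, 3
  0, 0, 0, 0, 1, 2, 3, 3, 4
  0, 0, 0, 0, 1, 2, 3, 4, 5
  1, 1, 1, 1, 2, 3, 4, 5, 6
  1, 1, 2, 2, 3, 4, 5, 6, 7
  1, 2, 3, 3, 4, 5, 6, 7, 8
  1, 2, 3, 4, 5, 6, 7, 8, 9

reading off 1-entries of Δ²R: w = (5, 7, 6, 9, 8, 1, 3, 2, 4).

Fulton essential set (4 of the 23 Rothe cells):

[(2, 6, 1), (4, 8, 3), (5, 4, 0), (7, 2, 1)]
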